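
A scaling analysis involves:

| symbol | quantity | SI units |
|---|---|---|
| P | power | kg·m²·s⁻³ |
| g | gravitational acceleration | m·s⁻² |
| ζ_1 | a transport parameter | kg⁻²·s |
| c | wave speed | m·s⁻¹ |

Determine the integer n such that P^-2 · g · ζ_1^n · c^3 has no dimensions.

Balance the M exponent: (-2)·n from ζ_1, plus −2·(1) + (0) + 3·(0) = -2 from the rest, must sum to zero.
-2n − 2 = 0, so n = -1.

-1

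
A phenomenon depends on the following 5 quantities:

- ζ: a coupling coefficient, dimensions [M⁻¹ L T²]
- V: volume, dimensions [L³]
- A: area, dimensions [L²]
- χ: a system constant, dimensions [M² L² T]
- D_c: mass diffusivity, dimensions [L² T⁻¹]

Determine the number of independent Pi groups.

There are 5 variables and 3 base dimensions (M, L, T).
The dimension matrix has rank 3.
Independent dimensionless groups: 5 − 3 = 2.

2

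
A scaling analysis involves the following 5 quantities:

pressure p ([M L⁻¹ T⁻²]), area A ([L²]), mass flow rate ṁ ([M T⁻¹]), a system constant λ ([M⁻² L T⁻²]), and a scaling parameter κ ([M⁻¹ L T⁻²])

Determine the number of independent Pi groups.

2

There are 5 variables and 3 base dimensions (M, L, T).
The dimension matrix has rank 3.
Independent dimensionless groups: 5 − 3 = 2.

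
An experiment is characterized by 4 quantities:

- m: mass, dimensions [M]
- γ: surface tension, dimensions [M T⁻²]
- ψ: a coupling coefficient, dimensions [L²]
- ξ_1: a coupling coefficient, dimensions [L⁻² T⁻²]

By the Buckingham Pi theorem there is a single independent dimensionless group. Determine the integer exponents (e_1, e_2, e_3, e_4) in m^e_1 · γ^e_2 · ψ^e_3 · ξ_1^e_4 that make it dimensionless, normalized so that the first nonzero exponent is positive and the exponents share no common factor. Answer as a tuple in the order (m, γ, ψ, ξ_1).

M: e_1·(1) + e_2·(1) + e_3·(0) + e_4·(0) = 0
L: e_1·(0) + e_2·(0) + e_3·(2) + e_4·(-2) = 0
T: e_1·(0) + e_2·(-2) + e_3·(0) + e_4·(-2) = 0
Solving this homogeneous linear system for the smallest-integer solution (first nonzero entry positive) gives (1, -1, 1, 1).

(1, -1, 1, 1)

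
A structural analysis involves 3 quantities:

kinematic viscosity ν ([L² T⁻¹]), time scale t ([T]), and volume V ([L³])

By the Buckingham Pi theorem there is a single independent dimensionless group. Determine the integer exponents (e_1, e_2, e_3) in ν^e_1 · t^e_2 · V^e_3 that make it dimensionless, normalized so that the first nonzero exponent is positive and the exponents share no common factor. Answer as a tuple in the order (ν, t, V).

(3, 3, -2)

L: e_1·(2) + e_2·(0) + e_3·(3) = 0
T: e_1·(-1) + e_2·(1) + e_3·(0) = 0
Solving this homogeneous linear system for the smallest-integer solution (first nonzero entry positive) gives (3, 3, -2).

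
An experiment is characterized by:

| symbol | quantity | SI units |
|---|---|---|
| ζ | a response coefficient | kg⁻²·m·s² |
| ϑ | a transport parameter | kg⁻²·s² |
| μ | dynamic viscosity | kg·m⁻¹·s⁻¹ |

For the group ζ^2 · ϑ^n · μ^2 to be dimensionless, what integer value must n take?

-1

Balance the M exponent: (-2)·n from ϑ, plus 2·(-2) + 2·(1) = -2 from the rest, must sum to zero.
-2n − 2 = 0, so n = -1.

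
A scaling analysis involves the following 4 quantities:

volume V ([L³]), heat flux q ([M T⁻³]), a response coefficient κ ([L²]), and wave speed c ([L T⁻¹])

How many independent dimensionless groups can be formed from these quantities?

1

There are 4 variables and 3 base dimensions (M, L, T).
The dimension matrix has rank 3.
Independent dimensionless groups: 4 − 3 = 1.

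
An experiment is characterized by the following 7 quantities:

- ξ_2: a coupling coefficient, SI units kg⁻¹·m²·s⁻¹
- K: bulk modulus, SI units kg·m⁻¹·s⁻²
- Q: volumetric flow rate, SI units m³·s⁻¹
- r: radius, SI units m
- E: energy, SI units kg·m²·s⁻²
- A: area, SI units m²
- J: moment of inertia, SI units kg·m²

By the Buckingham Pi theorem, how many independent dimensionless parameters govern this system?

There are 7 variables and 3 base dimensions (M, L, T).
The dimension matrix has rank 3.
Independent dimensionless groups: 7 − 3 = 4.

4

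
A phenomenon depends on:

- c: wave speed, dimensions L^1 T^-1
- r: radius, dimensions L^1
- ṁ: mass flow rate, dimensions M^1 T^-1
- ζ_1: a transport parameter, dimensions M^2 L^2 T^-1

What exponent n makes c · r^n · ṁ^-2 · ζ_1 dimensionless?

Balance the L exponent: (1)·n from r, plus (1) − 2·(0) + (2) = 3 from the rest, must sum to zero.
n + 3 = 0, so n = -3.

-3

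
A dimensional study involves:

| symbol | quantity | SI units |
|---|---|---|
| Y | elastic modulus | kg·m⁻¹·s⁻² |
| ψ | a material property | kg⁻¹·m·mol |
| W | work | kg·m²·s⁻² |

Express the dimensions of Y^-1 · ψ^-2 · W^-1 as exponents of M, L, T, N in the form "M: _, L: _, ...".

M: 0, L: -3, T: 4, N: -2

Collect each base-dimension exponent across the product:
  M: −(1) − 2·(-1) − (1) = 0
  L: −(-1) − 2·(1) − (2) = -3
  T: −(-2) − 2·(0) − (-2) = 4
  N: −(0) − 2·(1) − (0) = -2
So the dimensions are [L⁻³ T⁴ N⁻²].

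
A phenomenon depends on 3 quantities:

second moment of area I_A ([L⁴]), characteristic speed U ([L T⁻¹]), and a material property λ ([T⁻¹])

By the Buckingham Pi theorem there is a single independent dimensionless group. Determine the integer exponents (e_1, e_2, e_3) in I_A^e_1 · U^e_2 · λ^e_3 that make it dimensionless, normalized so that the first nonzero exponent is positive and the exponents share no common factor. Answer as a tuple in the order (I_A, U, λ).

L: e_1·(4) + e_2·(1) + e_3·(0) = 0
T: e_1·(0) + e_2·(-1) + e_3·(-1) = 0
Solving this homogeneous linear system for the smallest-integer solution (first nonzero entry positive) gives (1, -4, 4).

(1, -4, 4)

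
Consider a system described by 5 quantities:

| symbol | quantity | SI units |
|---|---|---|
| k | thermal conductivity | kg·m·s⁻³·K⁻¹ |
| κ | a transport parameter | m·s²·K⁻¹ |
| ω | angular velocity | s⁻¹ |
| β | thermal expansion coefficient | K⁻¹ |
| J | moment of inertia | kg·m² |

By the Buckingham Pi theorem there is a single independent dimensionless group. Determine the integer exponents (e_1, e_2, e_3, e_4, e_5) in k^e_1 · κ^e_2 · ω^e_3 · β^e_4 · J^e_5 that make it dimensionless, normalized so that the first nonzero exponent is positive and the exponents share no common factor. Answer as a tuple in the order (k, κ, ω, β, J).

(1, 1, -1, -2, -1)

M: e_1·(1) + e_2·(0) + e_3·(0) + e_4·(0) + e_5·(1) = 0
L: e_1·(1) + e_2·(1) + e_3·(0) + e_4·(0) + e_5·(2) = 0
T: e_1·(-3) + e_2·(2) + e_3·(-1) + e_4·(0) + e_5·(0) = 0
Θ: e_1·(-1) + e_2·(-1) + e_3·(0) + e_4·(-1) + e_5·(0) = 0
Solving this homogeneous linear system for the smallest-integer solution (first nonzero entry positive) gives (1, 1, -1, -2, -1).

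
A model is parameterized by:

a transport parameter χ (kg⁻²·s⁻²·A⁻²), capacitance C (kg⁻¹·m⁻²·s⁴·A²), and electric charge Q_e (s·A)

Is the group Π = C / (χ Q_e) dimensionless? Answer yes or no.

no

Sum the exponent of each base dimension across the product:
  M: −[χ]_M + [C]_M − [Q_e]_M = −(-2) + (-1) − (0) = 1
  L: −[χ]_L + [C]_L − [Q_e]_L = −(0) + (-2) − (0) = -2
  T: −[χ]_T + [C]_T − [Q_e]_T = −(-2) + (4) − (1) = 5
  I: −[χ]_I + [C]_I − [Q_e]_I = −(-2) + (2) − (1) = 3
Net dimensions [M L⁻² T⁵ I³] ≠ [1] — not dimensionless.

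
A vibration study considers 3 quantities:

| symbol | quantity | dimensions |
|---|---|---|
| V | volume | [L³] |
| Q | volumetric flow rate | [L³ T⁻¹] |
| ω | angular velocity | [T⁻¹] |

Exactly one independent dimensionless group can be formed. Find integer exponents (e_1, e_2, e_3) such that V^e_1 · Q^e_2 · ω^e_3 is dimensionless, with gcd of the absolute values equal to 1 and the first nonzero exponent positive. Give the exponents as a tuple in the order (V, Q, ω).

(1, -1, 1)

L: e_1·(3) + e_2·(3) + e_3·(0) = 0
T: e_1·(0) + e_2·(-1) + e_3·(-1) = 0
Solving this homogeneous linear system for the smallest-integer solution (first nonzero entry positive) gives (1, -1, 1).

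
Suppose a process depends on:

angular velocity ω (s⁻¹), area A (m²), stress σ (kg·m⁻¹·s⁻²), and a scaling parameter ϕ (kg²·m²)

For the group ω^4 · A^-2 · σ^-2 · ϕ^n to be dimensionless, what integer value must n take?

Balance the M exponent: (2)·n from ϕ, plus 4·(0) − 2·(0) − 2·(1) = -2 from the rest, must sum to zero.
2n − 2 = 0, so n = 1.

1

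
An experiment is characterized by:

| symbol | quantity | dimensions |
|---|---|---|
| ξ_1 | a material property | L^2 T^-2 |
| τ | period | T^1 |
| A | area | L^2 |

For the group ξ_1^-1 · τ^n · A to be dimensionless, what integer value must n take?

Balance the T exponent: (1)·n from τ, plus −(-2) + (0) = 2 from the rest, must sum to zero.
n + 2 = 0, so n = -2.

-2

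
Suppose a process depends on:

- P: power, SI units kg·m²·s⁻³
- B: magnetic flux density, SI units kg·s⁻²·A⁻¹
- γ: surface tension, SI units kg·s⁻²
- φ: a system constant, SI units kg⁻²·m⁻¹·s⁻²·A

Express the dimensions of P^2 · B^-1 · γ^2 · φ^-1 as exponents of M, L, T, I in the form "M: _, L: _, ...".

Collect each base-dimension exponent across the product:
  M: 2·(1) − (1) + 2·(1) − (-2) = 5
  L: 2·(2) − (0) + 2·(0) − (-1) = 5
  T: 2·(-3) − (-2) + 2·(-2) − (-2) = -6
  I: 2·(0) − (-1) + 2·(0) − (1) = 0
So the dimensions are [M⁵ L⁵ T⁻⁶].

M: 5, L: 5, T: -6, I: 0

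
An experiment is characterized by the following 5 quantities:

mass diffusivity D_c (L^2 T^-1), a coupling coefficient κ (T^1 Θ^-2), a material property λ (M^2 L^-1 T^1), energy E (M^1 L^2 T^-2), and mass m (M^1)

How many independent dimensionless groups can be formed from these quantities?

There are 5 variables and 4 base dimensions (M, L, T, Θ).
The dimension matrix has rank 4.
Independent dimensionless groups: 5 − 4 = 1.

1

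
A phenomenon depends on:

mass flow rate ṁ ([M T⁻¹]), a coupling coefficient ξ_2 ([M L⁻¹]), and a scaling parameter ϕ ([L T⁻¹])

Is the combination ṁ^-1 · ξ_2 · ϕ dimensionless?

Sum the exponent of each base dimension across the product:
  M: −[ṁ]_M + [ξ_2]_M + [ϕ]_M = −(1) + (1) + (0) = 0
  L: −[ṁ]_L + [ξ_2]_L + [ϕ]_L = −(0) + (-1) + (1) = 0
  T: −[ṁ]_T + [ξ_2]_T + [ϕ]_T = −(-1) + (0) + (-1) = 0
All base exponents vanish — dimensionless.

yes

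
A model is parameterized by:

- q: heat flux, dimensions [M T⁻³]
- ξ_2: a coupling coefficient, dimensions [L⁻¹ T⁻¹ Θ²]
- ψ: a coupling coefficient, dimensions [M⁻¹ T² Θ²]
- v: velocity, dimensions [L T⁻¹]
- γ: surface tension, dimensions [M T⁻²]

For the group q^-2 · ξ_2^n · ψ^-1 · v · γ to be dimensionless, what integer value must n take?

1

Balance the L exponent: (-1)·n from ξ_2, plus −2·(0) − (0) + (1) + (0) = 1 from the rest, must sum to zero.
−n + 1 = 0, so n = 1.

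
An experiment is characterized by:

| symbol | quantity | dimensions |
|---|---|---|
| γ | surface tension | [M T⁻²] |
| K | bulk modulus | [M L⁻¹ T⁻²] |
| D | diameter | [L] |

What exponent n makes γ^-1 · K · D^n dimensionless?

1

Balance the L exponent: (1)·n from D, plus −(0) + (-1) = -1 from the rest, must sum to zero.
n − 1 = 0, so n = 1.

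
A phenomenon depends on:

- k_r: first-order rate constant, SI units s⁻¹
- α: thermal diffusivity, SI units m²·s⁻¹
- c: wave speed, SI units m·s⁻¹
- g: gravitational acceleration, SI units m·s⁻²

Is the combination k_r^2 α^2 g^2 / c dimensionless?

no

Sum the exponent of each base dimension across the product:
  L: 2·[k_r]_L + 2·[α]_L − [c]_L + 2·[g]_L = 2·(0) + 2·(2) − (1) + 2·(1) = 5
  T: 2·[k_r]_T + 2·[α]_T − [c]_T + 2·[g]_T = 2·(-1) + 2·(-1) − (-1) + 2·(-2) = -7
Net dimensions [L⁵ T⁻⁷] ≠ [1] — not dimensionless.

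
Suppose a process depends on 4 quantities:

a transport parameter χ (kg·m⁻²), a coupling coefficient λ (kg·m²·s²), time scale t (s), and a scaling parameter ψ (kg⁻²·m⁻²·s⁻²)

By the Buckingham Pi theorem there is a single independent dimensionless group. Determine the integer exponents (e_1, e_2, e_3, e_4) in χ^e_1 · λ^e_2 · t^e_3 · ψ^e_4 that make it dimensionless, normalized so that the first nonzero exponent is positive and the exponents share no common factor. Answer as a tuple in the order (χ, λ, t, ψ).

(1, 3, -2, 2)

M: e_1·(1) + e_2·(1) + e_3·(0) + e_4·(-2) = 0
L: e_1·(-2) + e_2·(2) + e_3·(0) + e_4·(-2) = 0
T: e_1·(0) + e_2·(2) + e_3·(1) + e_4·(-2) = 0
Solving this homogeneous linear system for the smallest-integer solution (first nonzero entry positive) gives (1, 3, -2, 2).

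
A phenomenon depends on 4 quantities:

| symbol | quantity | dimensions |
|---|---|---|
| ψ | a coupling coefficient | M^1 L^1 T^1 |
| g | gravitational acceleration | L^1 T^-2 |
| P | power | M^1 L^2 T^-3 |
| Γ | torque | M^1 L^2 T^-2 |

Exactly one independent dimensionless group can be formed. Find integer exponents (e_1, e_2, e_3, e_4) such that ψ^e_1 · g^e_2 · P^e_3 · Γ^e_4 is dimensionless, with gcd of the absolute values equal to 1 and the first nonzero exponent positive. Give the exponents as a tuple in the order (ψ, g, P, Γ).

M: e_1·(1) + e_2·(0) + e_3·(1) + e_4·(1) = 0
L: e_1·(1) + e_2·(1) + e_3·(2) + e_4·(2) = 0
T: e_1·(1) + e_2·(-2) + e_3·(-3) + e_4·(-2) = 0
Solving this homogeneous linear system for the smallest-integer solution (first nonzero entry positive) gives (1, 1, 1, -2).

(1, 1, 1, -2)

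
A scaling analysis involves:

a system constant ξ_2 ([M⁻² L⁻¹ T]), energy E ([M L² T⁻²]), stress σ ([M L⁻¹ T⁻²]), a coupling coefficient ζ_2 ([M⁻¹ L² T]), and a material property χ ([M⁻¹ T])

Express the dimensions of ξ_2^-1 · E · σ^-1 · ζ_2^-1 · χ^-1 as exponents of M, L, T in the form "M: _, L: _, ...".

Collect each base-dimension exponent across the product:
  M: −(-2) + (1) − (1) − (-1) − (-1) = 4
  L: −(-1) + (2) − (-1) − (2) − (0) = 2
  T: −(1) + (-2) − (-2) − (1) − (1) = -3
So the dimensions are [M⁴ L² T⁻³].

M: 4, L: 2, T: -3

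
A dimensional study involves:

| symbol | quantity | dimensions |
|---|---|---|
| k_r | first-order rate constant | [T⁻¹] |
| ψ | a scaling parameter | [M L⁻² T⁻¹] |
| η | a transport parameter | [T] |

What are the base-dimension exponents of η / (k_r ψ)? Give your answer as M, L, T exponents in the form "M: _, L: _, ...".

M: -1, L: 2, T: 3

Collect each base-dimension exponent across the product:
  M: −(0) − (1) + (0) = -1
  L: −(0) − (-2) + (0) = 2
  T: −(-1) − (-1) + (1) = 3
So the dimensions are [M⁻¹ L² T³].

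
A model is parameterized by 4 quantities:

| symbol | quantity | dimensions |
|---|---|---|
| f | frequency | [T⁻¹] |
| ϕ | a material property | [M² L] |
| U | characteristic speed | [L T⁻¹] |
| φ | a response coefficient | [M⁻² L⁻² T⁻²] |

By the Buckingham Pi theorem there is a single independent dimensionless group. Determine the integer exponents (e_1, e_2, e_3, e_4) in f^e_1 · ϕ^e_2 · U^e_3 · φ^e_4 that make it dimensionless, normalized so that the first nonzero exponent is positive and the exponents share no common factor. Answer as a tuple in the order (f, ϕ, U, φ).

(3, -1, -1, -1)

M: e_1·(0) + e_2·(2) + e_3·(0) + e_4·(-2) = 0
L: e_1·(0) + e_2·(1) + e_3·(1) + e_4·(-2) = 0
T: e_1·(-1) + e_2·(0) + e_3·(-1) + e_4·(-2) = 0
Solving this homogeneous linear system for the smallest-integer solution (first nonzero entry positive) gives (3, -1, -1, -1).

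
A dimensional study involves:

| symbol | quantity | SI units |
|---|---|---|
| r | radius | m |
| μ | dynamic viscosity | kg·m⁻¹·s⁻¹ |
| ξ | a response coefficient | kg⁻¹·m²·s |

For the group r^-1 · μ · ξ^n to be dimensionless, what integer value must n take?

Balance the M exponent: (-1)·n from ξ, plus −(0) + (1) = 1 from the rest, must sum to zero.
−n + 1 = 0, so n = 1.

1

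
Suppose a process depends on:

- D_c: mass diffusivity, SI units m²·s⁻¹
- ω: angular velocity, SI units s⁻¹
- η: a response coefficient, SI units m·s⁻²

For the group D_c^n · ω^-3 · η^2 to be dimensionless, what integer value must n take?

Balance the L exponent: (2)·n from D_c, plus −3·(0) + 2·(1) = 2 from the rest, must sum to zero.
2n + 2 = 0, so n = -1.

-1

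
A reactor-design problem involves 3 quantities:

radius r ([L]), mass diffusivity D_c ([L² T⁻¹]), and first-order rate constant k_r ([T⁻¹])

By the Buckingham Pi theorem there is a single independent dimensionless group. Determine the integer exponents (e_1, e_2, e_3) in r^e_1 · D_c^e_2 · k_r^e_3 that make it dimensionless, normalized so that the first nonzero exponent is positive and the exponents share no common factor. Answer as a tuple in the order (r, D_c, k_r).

L: e_1·(1) + e_2·(2) + e_3·(0) = 0
T: e_1·(0) + e_2·(-1) + e_3·(-1) = 0
Solving this homogeneous linear system for the smallest-integer solution (first nonzero entry positive) gives (2, -1, 1).

(2, -1, 1)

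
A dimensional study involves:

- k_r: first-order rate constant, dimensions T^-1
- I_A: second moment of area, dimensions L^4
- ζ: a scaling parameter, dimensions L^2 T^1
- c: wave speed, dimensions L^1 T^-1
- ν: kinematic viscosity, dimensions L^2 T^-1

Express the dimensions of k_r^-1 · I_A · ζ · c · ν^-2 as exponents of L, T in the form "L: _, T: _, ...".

L: 3, T: 3

Collect each base-dimension exponent across the product:
  L: −(0) + (4) + (2) + (1) − 2·(2) = 3
  T: −(-1) + (0) + (1) + (-1) − 2·(-1) = 3
So the dimensions are [L³ T³].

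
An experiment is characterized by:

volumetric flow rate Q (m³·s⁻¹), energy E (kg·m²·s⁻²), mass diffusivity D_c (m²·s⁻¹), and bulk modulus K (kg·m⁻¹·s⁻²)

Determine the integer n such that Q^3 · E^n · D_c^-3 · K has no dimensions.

-1

Balance the M exponent: (1)·n from E, plus 3·(0) − 3·(0) + (1) = 1 from the rest, must sum to zero.
n + 1 = 0, so n = -1.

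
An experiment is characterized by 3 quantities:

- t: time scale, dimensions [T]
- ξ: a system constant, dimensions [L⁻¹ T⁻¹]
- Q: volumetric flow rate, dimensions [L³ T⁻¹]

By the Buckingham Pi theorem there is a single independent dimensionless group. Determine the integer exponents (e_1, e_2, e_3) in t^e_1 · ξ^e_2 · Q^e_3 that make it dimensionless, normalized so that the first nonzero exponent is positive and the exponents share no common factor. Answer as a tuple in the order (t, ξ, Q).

(4, 3, 1)

L: e_1·(0) + e_2·(-1) + e_3·(3) = 0
T: e_1·(1) + e_2·(-1) + e_3·(-1) = 0
Solving this homogeneous linear system for the smallest-integer solution (first nonzero entry positive) gives (4, 3, 1).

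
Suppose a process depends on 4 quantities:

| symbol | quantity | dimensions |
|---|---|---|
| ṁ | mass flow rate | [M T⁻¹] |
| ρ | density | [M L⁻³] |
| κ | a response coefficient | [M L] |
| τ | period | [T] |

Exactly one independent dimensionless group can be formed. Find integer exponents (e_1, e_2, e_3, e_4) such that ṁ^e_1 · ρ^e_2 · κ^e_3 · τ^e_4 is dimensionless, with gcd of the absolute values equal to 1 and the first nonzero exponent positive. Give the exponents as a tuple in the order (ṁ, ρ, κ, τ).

M: e_1·(1) + e_2·(1) + e_3·(1) + e_4·(0) = 0
L: e_1·(0) + e_2·(-3) + e_3·(1) + e_4·(0) = 0
T: e_1·(-1) + e_2·(0) + e_3·(0) + e_4·(1) = 0
Solving this homogeneous linear system for the smallest-integer solution (first nonzero entry positive) gives (4, -1, -3, 4).

(4, -1, -3, 4)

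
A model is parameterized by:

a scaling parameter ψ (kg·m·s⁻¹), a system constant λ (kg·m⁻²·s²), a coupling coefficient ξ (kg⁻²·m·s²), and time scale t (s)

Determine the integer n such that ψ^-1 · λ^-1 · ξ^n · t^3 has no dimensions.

Balance the M exponent: (-2)·n from ξ, plus −(1) − (1) + 3·(0) = -2 from the rest, must sum to zero.
-2n − 2 = 0, so n = -1.

-1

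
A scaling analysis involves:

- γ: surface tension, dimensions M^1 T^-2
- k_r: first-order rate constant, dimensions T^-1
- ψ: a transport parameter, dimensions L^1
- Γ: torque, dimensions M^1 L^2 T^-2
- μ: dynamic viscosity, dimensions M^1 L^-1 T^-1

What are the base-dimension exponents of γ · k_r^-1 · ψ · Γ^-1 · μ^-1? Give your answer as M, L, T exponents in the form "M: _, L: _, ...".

M: -1, L: 0, T: 2

Collect each base-dimension exponent across the product:
  M: (1) − (0) + (0) − (1) − (1) = -1
  L: (0) − (0) + (1) − (2) − (-1) = 0
  T: (-2) − (-1) + (0) − (-2) − (-1) = 2
So the dimensions are [M⁻¹ T²].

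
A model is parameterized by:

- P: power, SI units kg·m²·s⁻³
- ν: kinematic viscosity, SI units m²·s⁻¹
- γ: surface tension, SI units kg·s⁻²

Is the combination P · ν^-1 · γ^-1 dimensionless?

Sum the exponent of each base dimension across the product:
  M: [P]_M − [ν]_M − [γ]_M = (1) − (0) − (1) = 0
  L: [P]_L − [ν]_L − [γ]_L = (2) − (2) − (0) = 0
  T: [P]_T − [ν]_T − [γ]_T = (-3) − (-1) − (-2) = 0
All base exponents vanish — dimensionless.

yes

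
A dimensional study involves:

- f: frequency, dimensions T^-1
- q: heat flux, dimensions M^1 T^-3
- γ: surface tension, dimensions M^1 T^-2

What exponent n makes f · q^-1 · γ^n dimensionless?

Balance the M exponent: (1)·n from γ, plus (0) − (1) = -1 from the rest, must sum to zero.
n − 1 = 0, so n = 1.

1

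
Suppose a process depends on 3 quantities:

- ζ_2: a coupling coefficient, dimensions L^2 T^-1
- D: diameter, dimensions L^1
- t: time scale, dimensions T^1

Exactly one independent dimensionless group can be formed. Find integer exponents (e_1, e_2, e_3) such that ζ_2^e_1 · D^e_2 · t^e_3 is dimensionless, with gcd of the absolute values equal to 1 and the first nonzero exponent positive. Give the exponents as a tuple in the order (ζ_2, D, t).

(1, -2, 1)

L: e_1·(2) + e_2·(1) + e_3·(0) = 0
T: e_1·(-1) + e_2·(0) + e_3·(1) = 0
Solving this homogeneous linear system for the smallest-integer solution (first nonzero entry positive) gives (1, -2, 1).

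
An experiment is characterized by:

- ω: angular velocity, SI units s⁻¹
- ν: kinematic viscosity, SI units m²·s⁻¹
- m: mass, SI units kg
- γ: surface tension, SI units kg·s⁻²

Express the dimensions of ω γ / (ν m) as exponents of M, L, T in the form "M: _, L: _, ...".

M: 0, L: -2, T: -2

Collect each base-dimension exponent across the product:
  M: (0) − (0) − (1) + (1) = 0
  L: (0) − (2) − (0) + (0) = -2
  T: (-1) − (-1) − (0) + (-2) = -2
So the dimensions are [L⁻² T⁻²].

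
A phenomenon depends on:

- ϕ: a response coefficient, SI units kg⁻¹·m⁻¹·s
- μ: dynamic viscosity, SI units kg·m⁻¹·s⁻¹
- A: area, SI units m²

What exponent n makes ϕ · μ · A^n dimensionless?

Balance the L exponent: (2)·n from A, plus (-1) + (-1) = -2 from the rest, must sum to zero.
2n − 2 = 0, so n = 1.

1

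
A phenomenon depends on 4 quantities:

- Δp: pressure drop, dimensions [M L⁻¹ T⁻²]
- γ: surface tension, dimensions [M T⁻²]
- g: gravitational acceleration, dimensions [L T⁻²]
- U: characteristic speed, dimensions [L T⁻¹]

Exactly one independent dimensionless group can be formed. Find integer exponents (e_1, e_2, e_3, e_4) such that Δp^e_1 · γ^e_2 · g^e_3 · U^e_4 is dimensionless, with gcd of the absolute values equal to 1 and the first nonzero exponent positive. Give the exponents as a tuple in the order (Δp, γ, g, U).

M: e_1·(1) + e_2·(1) + e_3·(0) + e_4·(0) = 0
L: e_1·(-1) + e_2·(0) + e_3·(1) + e_4·(1) = 0
T: e_1·(-2) + e_2·(-2) + e_3·(-2) + e_4·(-1) = 0
Solving this homogeneous linear system for the smallest-integer solution (first nonzero entry positive) gives (1, -1, -1, 2).

(1, -1, -1, 2)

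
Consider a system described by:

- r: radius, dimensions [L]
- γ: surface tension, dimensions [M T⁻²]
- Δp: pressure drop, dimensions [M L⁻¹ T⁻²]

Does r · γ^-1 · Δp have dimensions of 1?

yes

Sum the exponent of each base dimension across the product:
  M: [r]_M − [γ]_M + [Δp]_M = (0) − (1) + (1) = 0
  L: [r]_L − [γ]_L + [Δp]_L = (1) − (0) + (-1) = 0
  T: [r]_T − [γ]_T + [Δp]_T = (0) − (-2) + (-2) = 0
All base exponents vanish — dimensionless.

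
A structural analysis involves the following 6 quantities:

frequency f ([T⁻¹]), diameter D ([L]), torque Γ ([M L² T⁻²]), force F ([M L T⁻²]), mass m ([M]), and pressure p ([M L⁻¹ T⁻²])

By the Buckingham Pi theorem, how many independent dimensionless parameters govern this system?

There are 6 variables and 3 base dimensions (M, L, T).
The dimension matrix has rank 3.
Independent dimensionless groups: 6 − 3 = 3.

3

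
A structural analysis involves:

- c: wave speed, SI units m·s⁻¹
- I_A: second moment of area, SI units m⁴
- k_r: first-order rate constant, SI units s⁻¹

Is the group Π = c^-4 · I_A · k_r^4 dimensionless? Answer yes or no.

yes

Sum the exponent of each base dimension across the product:
  L: −4·[c]_L + [I_A]_L + 4·[k_r]_L = −4·(1) + (4) + 4·(0) = 0
  T: −4·[c]_T + [I_A]_T + 4·[k_r]_T = −4·(-1) + (0) + 4·(-1) = 0
All base exponents vanish — dimensionless.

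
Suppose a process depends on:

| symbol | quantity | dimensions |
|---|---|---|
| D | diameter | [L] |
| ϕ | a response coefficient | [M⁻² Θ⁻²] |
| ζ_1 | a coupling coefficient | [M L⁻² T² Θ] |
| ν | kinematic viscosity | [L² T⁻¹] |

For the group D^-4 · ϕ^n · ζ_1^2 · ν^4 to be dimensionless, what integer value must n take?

Balance the M exponent: (-2)·n from ϕ, plus −4·(0) + 2·(1) + 4·(0) = 2 from the rest, must sum to zero.
-2n + 2 = 0, so n = 1.

1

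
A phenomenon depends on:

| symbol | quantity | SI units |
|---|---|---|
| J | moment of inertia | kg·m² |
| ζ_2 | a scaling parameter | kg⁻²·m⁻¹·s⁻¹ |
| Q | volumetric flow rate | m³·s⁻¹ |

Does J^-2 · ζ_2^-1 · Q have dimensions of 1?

Sum the exponent of each base dimension across the product:
  M: −2·[J]_M − [ζ_2]_M + [Q]_M = −2·(1) − (-2) + (0) = 0
  L: −2·[J]_L − [ζ_2]_L + [Q]_L = −2·(2) − (-1) + (3) = 0
  T: −2·[J]_T − [ζ_2]_T + [Q]_T = −2·(0) − (-1) + (-1) = 0
  Θ: −2·[J]_Θ − [ζ_2]_Θ + [Q]_Θ = −2·(0) − (0) + (0) = 0
All base exponents vanish — dimensionless.

yes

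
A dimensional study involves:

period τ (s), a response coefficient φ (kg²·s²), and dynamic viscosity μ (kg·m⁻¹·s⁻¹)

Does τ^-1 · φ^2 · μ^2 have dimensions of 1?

no

Sum the exponent of each base dimension across the product:
  M: −[τ]_M + 2·[φ]_M + 2·[μ]_M = −(0) + 2·(2) + 2·(1) = 6
  L: −[τ]_L + 2·[φ]_L + 2·[μ]_L = −(0) + 2·(0) + 2·(-1) = -2
  T: −[τ]_T + 2·[φ]_T + 2·[μ]_T = −(1) + 2·(2) + 2·(-1) = 1
Net dimensions [M⁶ L⁻² T] ≠ [1] — not dimensionless.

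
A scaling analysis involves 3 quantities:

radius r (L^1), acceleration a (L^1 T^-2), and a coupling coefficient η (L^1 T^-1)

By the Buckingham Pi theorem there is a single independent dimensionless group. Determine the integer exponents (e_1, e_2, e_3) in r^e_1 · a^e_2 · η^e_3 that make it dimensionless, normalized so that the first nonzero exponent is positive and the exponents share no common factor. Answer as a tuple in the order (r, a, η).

(1, 1, -2)

L: e_1·(1) + e_2·(1) + e_3·(1) = 0
T: e_1·(0) + e_2·(-2) + e_3·(-1) = 0
Solving this homogeneous linear system for the smallest-integer solution (first nonzero entry positive) gives (1, 1, -2).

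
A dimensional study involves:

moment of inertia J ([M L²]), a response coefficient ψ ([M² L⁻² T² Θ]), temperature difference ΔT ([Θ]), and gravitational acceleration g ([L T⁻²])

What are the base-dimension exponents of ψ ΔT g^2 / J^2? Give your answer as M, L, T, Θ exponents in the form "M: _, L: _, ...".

M: 0, L: -4, T: -2, Θ: 2

Collect each base-dimension exponent across the product:
  M: −2·(1) + (2) + (0) + 2·(0) = 0
  L: −2·(2) + (-2) + (0) + 2·(1) = -4
  T: −2·(0) + (2) + (0) + 2·(-2) = -2
  Θ: −2·(0) + (1) + (1) + 2·(0) = 2
So the dimensions are [L⁻⁴ T⁻² Θ²].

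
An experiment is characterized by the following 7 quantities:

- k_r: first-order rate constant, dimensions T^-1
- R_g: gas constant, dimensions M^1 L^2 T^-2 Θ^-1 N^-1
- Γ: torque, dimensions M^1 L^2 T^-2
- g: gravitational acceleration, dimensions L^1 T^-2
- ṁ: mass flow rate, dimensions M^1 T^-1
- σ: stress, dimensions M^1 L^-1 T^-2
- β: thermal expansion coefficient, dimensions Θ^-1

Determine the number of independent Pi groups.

There are 7 variables and 5 base dimensions (M, L, T, Θ, N).
The dimension matrix has rank 5.
Independent dimensionless groups: 7 − 5 = 2.

2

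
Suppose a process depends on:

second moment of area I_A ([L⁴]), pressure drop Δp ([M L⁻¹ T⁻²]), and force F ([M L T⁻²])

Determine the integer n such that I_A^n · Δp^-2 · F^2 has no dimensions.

Balance the L exponent: (4)·n from I_A, plus −2·(-1) + 2·(1) = 4 from the rest, must sum to zero.
4n + 4 = 0, so n = -1.

-1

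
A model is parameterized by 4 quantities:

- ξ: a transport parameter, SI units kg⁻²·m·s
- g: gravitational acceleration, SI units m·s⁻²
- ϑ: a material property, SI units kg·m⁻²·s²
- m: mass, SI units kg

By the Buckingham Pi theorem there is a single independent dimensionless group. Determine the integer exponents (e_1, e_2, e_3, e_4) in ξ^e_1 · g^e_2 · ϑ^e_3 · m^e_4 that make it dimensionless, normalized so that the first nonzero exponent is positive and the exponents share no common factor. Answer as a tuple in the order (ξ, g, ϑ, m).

M: e_1·(-2) + e_2·(0) + e_3·(1) + e_4·(1) = 0
L: e_1·(1) + e_2·(1) + e_3·(-2) + e_4·(0) = 0
T: e_1·(1) + e_2·(-2) + e_3·(2) + e_4·(0) = 0
Solving this homogeneous linear system for the smallest-integer solution (first nonzero entry positive) gives (2, 4, 3, 1).

(2, 4, 3, 1)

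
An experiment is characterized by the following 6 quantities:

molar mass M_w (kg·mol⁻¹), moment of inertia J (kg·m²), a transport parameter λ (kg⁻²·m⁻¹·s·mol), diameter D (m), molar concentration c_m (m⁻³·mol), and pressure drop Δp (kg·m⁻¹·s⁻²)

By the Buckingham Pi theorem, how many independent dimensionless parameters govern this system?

There are 6 variables and 4 base dimensions (M, L, T, N).
The dimension matrix has rank 4.
Independent dimensionless groups: 6 − 4 = 2.

2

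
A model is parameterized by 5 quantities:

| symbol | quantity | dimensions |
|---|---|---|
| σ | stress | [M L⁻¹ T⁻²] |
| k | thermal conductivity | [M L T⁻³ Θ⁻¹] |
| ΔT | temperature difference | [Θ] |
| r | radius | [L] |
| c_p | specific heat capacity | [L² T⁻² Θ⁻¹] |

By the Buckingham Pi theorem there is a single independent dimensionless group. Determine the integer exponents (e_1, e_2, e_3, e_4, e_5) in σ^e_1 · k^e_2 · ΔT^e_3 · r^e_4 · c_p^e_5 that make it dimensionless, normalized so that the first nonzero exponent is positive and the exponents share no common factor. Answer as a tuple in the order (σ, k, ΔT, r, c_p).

(2, -2, -1, 2, 1)

M: e_1·(1) + e_2·(1) + e_3·(0) + e_4·(0) + e_5·(0) = 0
L: e_1·(-1) + e_2·(1) + e_3·(0) + e_4·(1) + e_5·(2) = 0
T: e_1·(-2) + e_2·(-3) + e_3·(0) + e_4·(0) + e_5·(-2) = 0
Θ: e_1·(0) + e_2·(-1) + e_3·(1) + e_4·(0) + e_5·(-1) = 0
Solving this homogeneous linear system for the smallest-integer solution (first nonzero entry positive) gives (2, -2, -1, 2, 1).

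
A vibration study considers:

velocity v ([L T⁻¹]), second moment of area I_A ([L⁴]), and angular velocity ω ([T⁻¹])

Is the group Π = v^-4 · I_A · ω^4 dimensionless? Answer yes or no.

Sum the exponent of each base dimension across the product:
  M: −4·[v]_M + [I_A]_M + 4·[ω]_M = −4·(0) + (0) + 4·(0) = 0
  L: −4·[v]_L + [I_A]_L + 4·[ω]_L = −4·(1) + (4) + 4·(0) = 0
  T: −4·[v]_T + [I_A]_T + 4·[ω]_T = −4·(-1) + (0) + 4·(-1) = 0
All base exponents vanish — dimensionless.

yes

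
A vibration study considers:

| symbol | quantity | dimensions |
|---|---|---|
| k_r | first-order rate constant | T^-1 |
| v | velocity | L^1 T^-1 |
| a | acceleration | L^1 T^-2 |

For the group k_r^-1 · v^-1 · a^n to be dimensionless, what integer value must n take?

1

Balance the L exponent: (1)·n from a, plus −(0) − (1) = -1 from the rest, must sum to zero.
n − 1 = 0, so n = 1.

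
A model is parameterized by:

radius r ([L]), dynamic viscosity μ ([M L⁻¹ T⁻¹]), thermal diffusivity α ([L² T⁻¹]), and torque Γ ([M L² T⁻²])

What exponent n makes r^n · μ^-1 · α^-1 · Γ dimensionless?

Balance the L exponent: (1)·n from r, plus −(-1) − (2) + (2) = 1 from the rest, must sum to zero.
n + 1 = 0, so n = -1.

-1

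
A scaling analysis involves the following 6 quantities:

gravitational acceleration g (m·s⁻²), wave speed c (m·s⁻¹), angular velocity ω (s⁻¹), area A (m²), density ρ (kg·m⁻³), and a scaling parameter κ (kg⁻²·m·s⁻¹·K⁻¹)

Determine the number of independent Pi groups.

There are 6 variables and 4 base dimensions (M, L, T, Θ).
The dimension matrix has rank 4.
Independent dimensionless groups: 6 − 4 = 2.

2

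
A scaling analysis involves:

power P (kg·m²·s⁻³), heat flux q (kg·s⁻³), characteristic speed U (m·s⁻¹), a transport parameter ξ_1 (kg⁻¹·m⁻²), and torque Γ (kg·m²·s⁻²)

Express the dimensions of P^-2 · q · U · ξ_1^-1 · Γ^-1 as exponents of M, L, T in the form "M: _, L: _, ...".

Collect each base-dimension exponent across the product:
  M: −2·(1) + (1) + (0) − (-1) − (1) = -1
  L: −2·(2) + (0) + (1) − (-2) − (2) = -3
  T: −2·(-3) + (-3) + (-1) − (0) − (-2) = 4
So the dimensions are [M⁻¹ L⁻³ T⁴].

M: -1, L: -3, T: 4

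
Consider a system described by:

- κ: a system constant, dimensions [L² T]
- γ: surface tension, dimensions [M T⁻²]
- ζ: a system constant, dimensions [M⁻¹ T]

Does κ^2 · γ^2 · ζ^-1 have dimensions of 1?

Sum the exponent of each base dimension across the product:
  M: 2·[κ]_M + 2·[γ]_M − [ζ]_M = 2·(0) + 2·(1) − (-1) = 3
  L: 2·[κ]_L + 2·[γ]_L − [ζ]_L = 2·(2) + 2·(0) − (0) = 4
  T: 2·[κ]_T + 2·[γ]_T − [ζ]_T = 2·(1) + 2·(-2) − (1) = -3
Net dimensions [M³ L⁴ T⁻³] ≠ [1] — not dimensionless.

no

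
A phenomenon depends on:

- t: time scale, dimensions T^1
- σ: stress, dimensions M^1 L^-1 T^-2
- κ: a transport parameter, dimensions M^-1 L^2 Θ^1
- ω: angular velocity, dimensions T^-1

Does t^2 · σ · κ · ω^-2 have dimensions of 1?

no

Sum the exponent of each base dimension across the product:
  M: 2·[t]_M + [σ]_M + [κ]_M − 2·[ω]_M = 2·(0) + (1) + (-1) − 2·(0) = 0
  L: 2·[t]_L + [σ]_L + [κ]_L − 2·[ω]_L = 2·(0) + (-1) + (2) − 2·(0) = 1
  T: 2·[t]_T + [σ]_T + [κ]_T − 2·[ω]_T = 2·(1) + (-2) + (0) − 2·(-1) = 2
  Θ: 2·[t]_Θ + [σ]_Θ + [κ]_Θ − 2·[ω]_Θ = 2·(0) + (0) + (1) − 2·(0) = 1
Net dimensions [L T² Θ] ≠ [1] — not dimensionless.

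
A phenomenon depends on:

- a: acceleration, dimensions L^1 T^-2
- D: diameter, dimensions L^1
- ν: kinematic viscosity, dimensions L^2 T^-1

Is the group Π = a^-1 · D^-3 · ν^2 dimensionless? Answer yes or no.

Sum the exponent of each base dimension across the product:
  M: −[a]_M − 3·[D]_M + 2·[ν]_M = −(0) − 3·(0) + 2·(0) = 0
  L: −[a]_L − 3·[D]_L + 2·[ν]_L = −(1) − 3·(1) + 2·(2) = 0
  T: −[a]_T − 3·[D]_T + 2·[ν]_T = −(-2) − 3·(0) + 2·(-1) = 0
  I: −[a]_I − 3·[D]_I + 2·[ν]_I = −(0) − 3·(0) + 2·(0) = 0
All base exponents vanish — dimensionless.

yes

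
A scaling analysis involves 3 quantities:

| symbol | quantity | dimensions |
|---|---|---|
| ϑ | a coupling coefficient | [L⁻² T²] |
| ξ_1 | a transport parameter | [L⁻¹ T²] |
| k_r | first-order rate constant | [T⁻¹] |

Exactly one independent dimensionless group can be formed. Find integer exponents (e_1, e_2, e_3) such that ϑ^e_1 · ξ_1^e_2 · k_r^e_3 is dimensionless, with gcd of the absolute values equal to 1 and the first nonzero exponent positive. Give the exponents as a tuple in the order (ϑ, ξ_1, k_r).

(1, -2, -2)

L: e_1·(-2) + e_2·(-1) + e_3·(0) = 0
T: e_1·(2) + e_2·(2) + e_3·(-1) = 0
Solving this homogeneous linear system for the smallest-integer solution (first nonzero entry positive) gives (1, -2, -2).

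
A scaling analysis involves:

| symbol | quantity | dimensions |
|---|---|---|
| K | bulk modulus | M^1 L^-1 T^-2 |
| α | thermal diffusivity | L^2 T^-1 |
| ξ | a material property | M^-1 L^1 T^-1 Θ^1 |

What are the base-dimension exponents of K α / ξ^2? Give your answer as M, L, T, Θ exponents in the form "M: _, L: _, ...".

M: 3, L: -1, T: -1, Θ: -2

Collect each base-dimension exponent across the product:
  M: (1) + (0) − 2·(-1) = 3
  L: (-1) + (2) − 2·(1) = -1
  T: (-2) + (-1) − 2·(-1) = -1
  Θ: (0) + (0) − 2·(1) = -2
So the dimensions are [M³ L⁻¹ T⁻¹ Θ⁻²].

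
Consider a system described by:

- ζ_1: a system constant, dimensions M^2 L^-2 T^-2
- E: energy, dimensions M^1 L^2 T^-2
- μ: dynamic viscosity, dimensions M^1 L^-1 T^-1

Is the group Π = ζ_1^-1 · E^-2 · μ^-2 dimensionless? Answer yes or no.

no

Sum the exponent of each base dimension across the product:
  M: −[ζ_1]_M − 2·[E]_M − 2·[μ]_M = −(2) − 2·(1) − 2·(1) = -6
  L: −[ζ_1]_L − 2·[E]_L − 2·[μ]_L = −(-2) − 2·(2) − 2·(-1) = 0
  T: −[ζ_1]_T − 2·[E]_T − 2·[μ]_T = −(-2) − 2·(-2) − 2·(-1) = 8
Net dimensions [M⁻⁶ T⁸] ≠ [1] — not dimensionless.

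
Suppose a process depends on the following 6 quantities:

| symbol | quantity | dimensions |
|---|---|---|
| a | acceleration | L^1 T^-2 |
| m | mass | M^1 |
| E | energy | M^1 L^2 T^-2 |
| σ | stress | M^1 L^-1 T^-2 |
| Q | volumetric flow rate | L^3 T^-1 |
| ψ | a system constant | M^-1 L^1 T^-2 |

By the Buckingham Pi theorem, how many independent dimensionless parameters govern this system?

3

There are 6 variables and 3 base dimensions (M, L, T).
The dimension matrix has rank 3.
Independent dimensionless groups: 6 − 3 = 3.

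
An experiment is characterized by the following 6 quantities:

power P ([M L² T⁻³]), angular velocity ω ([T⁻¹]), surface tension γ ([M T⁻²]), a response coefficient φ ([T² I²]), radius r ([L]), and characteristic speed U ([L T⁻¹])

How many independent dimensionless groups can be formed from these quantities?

2

There are 6 variables and 4 base dimensions (M, L, T, I).
The dimension matrix has rank 4.
Independent dimensionless groups: 6 − 4 = 2.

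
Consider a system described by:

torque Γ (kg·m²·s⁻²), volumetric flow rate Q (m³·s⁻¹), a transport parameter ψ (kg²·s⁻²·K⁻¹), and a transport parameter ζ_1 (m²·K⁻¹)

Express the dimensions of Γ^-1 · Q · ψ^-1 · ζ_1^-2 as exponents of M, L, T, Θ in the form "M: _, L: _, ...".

Collect each base-dimension exponent across the product:
  M: −(1) + (0) − (2) − 2·(0) = -3
  L: −(2) + (3) − (0) − 2·(2) = -3
  T: −(-2) + (-1) − (-2) − 2·(0) = 3
  Θ: −(0) + (0) − (-1) − 2·(-1) = 3
So the dimensions are [M⁻³ L⁻³ T³ Θ³].

M: -3, L: -3, T: 3, Θ: 3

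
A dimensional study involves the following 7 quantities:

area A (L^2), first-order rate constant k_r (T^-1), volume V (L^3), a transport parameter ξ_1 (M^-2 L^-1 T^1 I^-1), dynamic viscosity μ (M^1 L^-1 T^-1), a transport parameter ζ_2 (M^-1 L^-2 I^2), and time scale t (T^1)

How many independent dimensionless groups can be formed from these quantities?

3

There are 7 variables and 4 base dimensions (M, L, T, I).
The dimension matrix has rank 4.
Independent dimensionless groups: 7 − 4 = 3.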